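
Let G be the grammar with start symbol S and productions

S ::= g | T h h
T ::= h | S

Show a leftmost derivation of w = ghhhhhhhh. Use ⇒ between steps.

S ⇒ Thh   [S ::= T h h]
Thh ⇒ Shh   [T ::= S]
Shh ⇒ Thhhh   [S ::= T h h]
Thhhh ⇒ Shhhh   [T ::= S]
Shhhh ⇒ Thhhhhh   [S ::= T h h]
Thhhhhh ⇒ Shhhhhh   [T ::= S]
Shhhhhh ⇒ Thhhhhhhh   [S ::= T h h]
Thhhhhhhh ⇒ Shhhhhhhh   [T ::= S]
Shhhhhhhh ⇒ ghhhhhhhh   [S ::= g]

S ⇒ Thh ⇒ Shh ⇒ Thhhh ⇒ Shhhh ⇒ Thhhhhh ⇒ Shhhhhh ⇒ Thhhhhhhh ⇒ Shhhhhhhh ⇒ ghhhhhhhh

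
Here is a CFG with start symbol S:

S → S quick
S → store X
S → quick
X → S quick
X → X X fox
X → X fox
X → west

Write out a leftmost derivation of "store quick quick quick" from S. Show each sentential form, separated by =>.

S => S quick   [S → S quick]
S quick => store X quick   [S → store X]
store X quick => store S quick quick   [X → S quick]
store S quick quick => store quick quick quick   [S → quick]

S => S quick => store X quick => store S quick quick => store quick quick quick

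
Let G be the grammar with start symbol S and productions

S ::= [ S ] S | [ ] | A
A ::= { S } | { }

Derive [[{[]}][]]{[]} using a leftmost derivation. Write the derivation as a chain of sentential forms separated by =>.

S => [S]S   [S ::= [ S ] S]
[S]S => [[S]S]S   [S ::= [ S ] S]
[[S]S]S => [[A]S]S   [S ::= A]
[[A]S]S => [[{S}]S]S   [A ::= { S }]
[[{S}]S]S => [[{[]}]S]S   [S ::= [ ]]
[[{[]}]S]S => [[{[]}][]]S   [S ::= [ ]]
[[{[]}][]]S => [[{[]}][]]A   [S ::= A]
[[{[]}][]]A => [[{[]}][]]{S}   [A ::= { S }]
[[{[]}][]]{S} => [[{[]}][]]{[]}   [S ::= [ ]]

S => [S]S => [[S]S]S => [[A]S]S => [[{S}]S]S => [[{[]}]S]S => [[{[]}][]]S => [[{[]}][]]A => [[{[]}][]]{S} => [[{[]}][]]{[]}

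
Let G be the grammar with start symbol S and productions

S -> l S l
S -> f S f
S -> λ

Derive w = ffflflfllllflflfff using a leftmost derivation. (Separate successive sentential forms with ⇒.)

S ⇒ fSf ⇒ ffSff ⇒ fffSfff ⇒ ffflSlfff ⇒ ffflfSflfff ⇒ ffflflSlflfff ⇒ ffflflfSflflfff ⇒ ffflflflSlflflfff ⇒ ffflflfllSllflflfff ⇒ ffflflfllllflflfff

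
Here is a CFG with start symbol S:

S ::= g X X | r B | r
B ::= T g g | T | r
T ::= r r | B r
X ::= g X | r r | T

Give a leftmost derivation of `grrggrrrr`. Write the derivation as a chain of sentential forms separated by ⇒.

S ⇒ gXX   [S ::= g X X]
gXX ⇒ gTX   [X ::= T]
gTX ⇒ gBrX   [T ::= B r]
gBrX ⇒ gTggrX   [B ::= T g g]
gTggrX ⇒ grrggrX   [T ::= r r]
grrggrX ⇒ grrggrT   [X ::= T]
grrggrT ⇒ grrggrBr   [T ::= B r]
grrggrBr ⇒ grrggrTr   [B ::= T]
grrggrTr ⇒ grrggrBrr   [T ::= B r]
grrggrBrr ⇒ grrggrrrr   [B ::= r]

S ⇒ gXX ⇒ gTX ⇒ gBrX ⇒ gTggrX ⇒ grrggrX ⇒ grrggrT ⇒ grrggrBr ⇒ grrggrTr ⇒ grrggrBrr ⇒ grrggrrrr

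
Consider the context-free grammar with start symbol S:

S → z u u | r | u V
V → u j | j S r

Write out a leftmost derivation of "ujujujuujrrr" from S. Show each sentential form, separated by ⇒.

S ⇒ uV   [S → u V]
uV ⇒ ujSr   [V → j S r]
ujSr ⇒ ujuVr   [S → u V]
ujuVr ⇒ ujujSrr   [V → j S r]
ujujSrr ⇒ ujujuVrr   [S → u V]
ujujuVrr ⇒ ujujujSrrr   [V → j S r]
ujujujSrrr ⇒ ujujujuVrrr   [S → u V]
ujujujuVrrr ⇒ ujujujuujrrr   [V → u j]

S ⇒ uV ⇒ ujSr ⇒ ujuVr ⇒ ujujSrr ⇒ ujujuVrr ⇒ ujujujSrrr ⇒ ujujujuVrrr ⇒ ujujujuujrrr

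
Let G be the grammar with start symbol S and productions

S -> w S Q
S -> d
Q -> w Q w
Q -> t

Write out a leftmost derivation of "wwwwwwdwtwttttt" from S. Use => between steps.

S=>wSQ=>wwSQQ=>wwwSQQQ=>wwwwSQQQQ=>wwwwwSQQQQQ=>wwwwwwSQQQQQQ=>wwwwwwdQQQQQQ=>wwwwwwdwQwQQQQQ=>wwwwwwdwtwQQQQQ=>wwwwwwdwtwtQQQQ=>wwwwwwdwtwttQQQ=>wwwwwwdwtwtttQQ=>wwwwwwdwtwttttQ=>wwwwwwdwtwttttt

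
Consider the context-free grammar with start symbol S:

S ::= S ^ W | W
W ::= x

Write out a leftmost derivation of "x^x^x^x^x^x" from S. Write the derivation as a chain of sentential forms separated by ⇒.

S ⇒ S^W   [S ::= S ^ W]
S^W ⇒ S^W^W   [S ::= S ^ W]
S^W^W ⇒ S^W^W^W   [S ::= S ^ W]
S^W^W^W ⇒ S^W^W^W^W   [S ::= S ^ W]
S^W^W^W^W ⇒ S^W^W^W^W^W   [S ::= S ^ W]
S^W^W^W^W^W ⇒ W^W^W^W^W^W   [S ::= W]
W^W^W^W^W^W ⇒ x^W^W^W^W^W   [W ::= x]
x^W^W^W^W^W ⇒ x^x^W^W^W^W   [W ::= x]
x^x^W^W^W^W ⇒ x^x^x^W^W^W   [W ::= x]
x^x^x^W^W^W ⇒ x^x^x^x^W^W   [W ::= x]
x^x^x^x^W^W ⇒ x^x^x^x^x^W   [W ::= x]
x^x^x^x^x^W ⇒ x^x^x^x^x^x   [W ::= x]

S ⇒ S^W ⇒ S^W^W ⇒ S^W^W^W ⇒ S^W^W^W^W ⇒ S^W^W^W^W^W ⇒ W^W^W^W^W^W ⇒ x^W^W^W^W^W ⇒ x^x^W^W^W^W ⇒ x^x^x^W^W^W ⇒ x^x^x^x^W^W ⇒ x^x^x^x^x^W ⇒ x^x^x^x^x^x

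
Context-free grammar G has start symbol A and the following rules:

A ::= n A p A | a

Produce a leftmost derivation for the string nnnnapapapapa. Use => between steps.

A=>nApA=>nnApApA=>nnnApApApA=>nnnnApApApApA=>nnnnapApApApA=>nnnnapapApApA=>nnnnapapapApA=>nnnnapapapapA=>nnnnapapapapa

A => nApA   [A ::= n A p A]
nApA => nnApApA   [A ::= n A p A]
nnApApA => nnnApApApA   [A ::= n A p A]
nnnApApApA => nnnnApApApApA   [A ::= n A p A]
nnnnApApApApA => nnnnapApApApA   [A ::= a]
nnnnapApApApA => nnnnapapApApA   [A ::= a]
nnnnapapApApA => nnnnapapapApA   [A ::= a]
nnnnapapapApA => nnnnapapapapA   [A ::= a]
nnnnapapapapA => nnnnapapapapa   [A ::= a]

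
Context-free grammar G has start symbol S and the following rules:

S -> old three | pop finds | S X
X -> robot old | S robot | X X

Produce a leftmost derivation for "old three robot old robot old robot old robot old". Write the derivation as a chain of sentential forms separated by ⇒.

S ⇒ S X   [S -> S X]
S X ⇒ S X X   [S -> S X]
S X X ⇒ S X X X   [S -> S X]
S X X X ⇒ S X X X X   [S -> S X]
S X X X X ⇒ old three X X X X   [S -> old three]
old three X X X X ⇒ old three robot old X X X   [X -> robot old]
old three robot old X X X ⇒ old three robot old robot old X X   [X -> robot old]
old three robot old robot old X X ⇒ old three robot old robot old robot old X   [X -> robot old]
old three robot old robot old robot old X ⇒ old three robot old robot old robot old robot old   [X -> robot old]

S ⇒ S X ⇒ S X X ⇒ S X X X ⇒ S X X X X ⇒ old three X X X X ⇒ old three robot old X X X ⇒ old three robot old robot old X X ⇒ old three robot old robot old robot old X ⇒ old three robot old robot old robot old robot old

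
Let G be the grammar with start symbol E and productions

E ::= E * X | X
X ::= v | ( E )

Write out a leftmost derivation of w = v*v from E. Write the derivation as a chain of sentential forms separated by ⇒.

E ⇒ E*X ⇒ X*X ⇒ v*X ⇒ v*v

E ⇒ E*X   [E ::= E * X]
E*X ⇒ X*X   [E ::= X]
X*X ⇒ v*X   [X ::= v]
v*X ⇒ v*v   [X ::= v]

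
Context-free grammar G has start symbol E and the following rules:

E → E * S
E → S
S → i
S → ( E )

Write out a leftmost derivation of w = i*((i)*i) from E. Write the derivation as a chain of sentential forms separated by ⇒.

E ⇒ E*S ⇒ S*S ⇒ i*S ⇒ i*(E) ⇒ i*(E*S) ⇒ i*(S*S) ⇒ i*((E)*S) ⇒ i*((S)*S) ⇒ i*((i)*S) ⇒ i*((i)*i)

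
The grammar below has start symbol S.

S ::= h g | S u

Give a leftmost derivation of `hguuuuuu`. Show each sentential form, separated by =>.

S => Su => Suu => Suuu => Suuuu => Suuuuu => Suuuuuu => hguuuuuu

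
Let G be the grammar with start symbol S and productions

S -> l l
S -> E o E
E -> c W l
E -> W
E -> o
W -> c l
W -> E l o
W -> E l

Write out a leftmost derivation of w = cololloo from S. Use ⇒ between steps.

S ⇒ EoE ⇒ WoE ⇒ EloE ⇒ cWlloE ⇒ cElolloE ⇒ cololloE ⇒ cololloo

S ⇒ EoE   [S -> E o E]
EoE ⇒ WoE   [E -> W]
WoE ⇒ EloE   [W -> E l]
EloE ⇒ cWlloE   [E -> c W l]
cWlloE ⇒ cElolloE   [W -> E l o]
cElolloE ⇒ cololloE   [E -> o]
cololloE ⇒ cololloo   [E -> o]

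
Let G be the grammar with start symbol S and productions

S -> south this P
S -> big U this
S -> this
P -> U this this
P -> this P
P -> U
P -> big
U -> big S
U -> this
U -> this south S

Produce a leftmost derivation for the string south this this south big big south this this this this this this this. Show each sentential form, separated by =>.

S => south this P => south this U this this => south this this south S this this => south this this south big U this this this => south this this south big big S this this this => south this this south big big south this P this this this => south this this south big big south this U this this this this this => south this this south big big south this this this this this this this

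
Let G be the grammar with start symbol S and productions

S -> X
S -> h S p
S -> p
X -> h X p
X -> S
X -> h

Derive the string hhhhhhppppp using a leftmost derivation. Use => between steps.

S=>X=>hXp=>hhXpp=>hhhXppp=>hhhhXpppp=>hhhhSpppp=>hhhhhSppppp=>hhhhhXppppp=>hhhhhhppppp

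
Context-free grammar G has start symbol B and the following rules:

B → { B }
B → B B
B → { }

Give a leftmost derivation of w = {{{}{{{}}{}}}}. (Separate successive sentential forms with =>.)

B => {B}   [B → { B }]
{B} => {{B}}   [B → { B }]
{{B}} => {{BB}}   [B → B B]
{{BB}} => {{{}B}}   [B → { }]
{{{}B}} => {{{}{B}}}   [B → { B }]
{{{}{B}}} => {{{}{BB}}}   [B → B B]
{{{}{BB}}} => {{{}{{B}B}}}   [B → { B }]
{{{}{{B}B}}} => {{{}{{{}}B}}}   [B → { }]
{{{}{{{}}B}}} => {{{}{{{}}{}}}}   [B → { }]

B => {B} => {{B}} => {{BB}} => {{{}B}} => {{{}{B}}} => {{{}{BB}}} => {{{}{{B}B}}} => {{{}{{{}}B}}} => {{{}{{{}}{}}}}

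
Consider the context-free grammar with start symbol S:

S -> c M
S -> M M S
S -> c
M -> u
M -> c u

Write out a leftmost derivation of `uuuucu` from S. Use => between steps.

S => MMS => uMS => uuS => uuMMS => uuuMS => uuuuS => uuuucM => uuuucu

S => MMS   [S -> M M S]
MMS => uMS   [M -> u]
uMS => uuS   [M -> u]
uuS => uuMMS   [S -> M M S]
uuMMS => uuuMS   [M -> u]
uuuMS => uuuuS   [M -> u]
uuuuS => uuuucM   [S -> c M]
uuuucM => uuuucu   [M -> u]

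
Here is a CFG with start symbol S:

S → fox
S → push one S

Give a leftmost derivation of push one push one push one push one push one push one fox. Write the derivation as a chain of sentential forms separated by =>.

S => push one S => push one push one S => push one push one push one S => push one push one push one push one S => push one push one push one push one push one S => push one push one push one push one push one push one S => push one push one push one push one push one push one fox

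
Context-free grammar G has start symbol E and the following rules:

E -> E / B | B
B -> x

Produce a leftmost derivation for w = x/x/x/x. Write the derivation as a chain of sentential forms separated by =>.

E => E/B => E/B/B => E/B/B/B => B/B/B/B => x/B/B/B => x/x/B/B => x/x/x/B => x/x/x/x

E => E/B   [E -> E / B]
E/B => E/B/B   [E -> E / B]
E/B/B => E/B/B/B   [E -> E / B]
E/B/B/B => B/B/B/B   [E -> B]
B/B/B/B => x/B/B/B   [B -> x]
x/B/B/B => x/x/B/B   [B -> x]
x/x/B/B => x/x/x/B   [B -> x]
x/x/x/B => x/x/x/x   [B -> x]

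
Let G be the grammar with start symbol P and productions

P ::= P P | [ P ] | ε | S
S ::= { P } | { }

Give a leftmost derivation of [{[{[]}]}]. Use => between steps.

P => [P] => [PP] => [SP] => [{P}P] => [{[P]}P] => [{[S]}P] => [{[{P}]}P] => [{[{[P]}]}P] => [{[{[]}]}P] => [{[{[]}]}]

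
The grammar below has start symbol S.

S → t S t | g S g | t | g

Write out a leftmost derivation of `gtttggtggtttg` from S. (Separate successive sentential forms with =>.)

S=>gSg=>gtStg=>gttSttg=>gtttStttg=>gtttgSgtttg=>gtttggSggtttg=>gtttggtggtttg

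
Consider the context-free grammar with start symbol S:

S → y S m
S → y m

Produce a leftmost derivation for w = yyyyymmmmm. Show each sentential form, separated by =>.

S => ySm   [S → y S m]
ySm => yySmm   [S → y S m]
yySmm => yyySmmm   [S → y S m]
yyySmmm => yyyySmmmm   [S → y S m]
yyyySmmmm => yyyyymmmmm   [S → y m]

S => ySm => yySmm => yyySmmm => yyyySmmmm => yyyyymmmmm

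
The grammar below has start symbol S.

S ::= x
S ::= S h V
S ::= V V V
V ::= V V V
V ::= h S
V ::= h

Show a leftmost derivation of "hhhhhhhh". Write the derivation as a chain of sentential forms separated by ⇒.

S⇒ShV⇒VVVhV⇒hSVVhV⇒hVVVVVhV⇒hhVVVVhV⇒hhhVVVhV⇒hhhhVVhV⇒hhhhhVhV⇒hhhhhhhV⇒hhhhhhhh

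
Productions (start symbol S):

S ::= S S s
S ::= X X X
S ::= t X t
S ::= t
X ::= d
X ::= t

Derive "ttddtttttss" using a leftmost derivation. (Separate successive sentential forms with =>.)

S => SSs   [S ::= S S s]
SSs => XXXSs   [S ::= X X X]
XXXSs => tXXSs   [X ::= t]
tXXSs => ttXSs   [X ::= t]
ttXSs => ttdSs   [X ::= d]
ttdSs => ttdSSss   [S ::= S S s]
ttdSSss => ttdXXXSss   [S ::= X X X]
ttdXXXSss => ttddXXSss   [X ::= d]
ttddXXSss => ttddtXSss   [X ::= t]
ttddtXSss => ttddttSss   [X ::= t]
ttddttSss => ttddtttXtss   [S ::= t X t]
ttddtttXtss => ttddtttttss   [X ::= t]

S=>SSs=>XXXSs=>tXXSs=>ttXSs=>ttdSs=>ttdSSss=>ttdXXXSss=>ttddXXSss=>ttddtXSss=>ttddttSss=>ttddtttXtss=>ttddtttttss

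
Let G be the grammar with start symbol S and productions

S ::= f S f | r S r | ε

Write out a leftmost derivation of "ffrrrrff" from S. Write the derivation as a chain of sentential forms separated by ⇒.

S⇒fSf⇒ffSff⇒ffrSrff⇒ffrrSrrff⇒ffrrrrff

S ⇒ fSf   [S ::= f S f]
fSf ⇒ ffSff   [S ::= f S f]
ffSff ⇒ ffrSrff   [S ::= r S r]
ffrSrff ⇒ ffrrSrrff   [S ::= r S r]
ffrrSrrff ⇒ ffrrrrff   [S ::= ε]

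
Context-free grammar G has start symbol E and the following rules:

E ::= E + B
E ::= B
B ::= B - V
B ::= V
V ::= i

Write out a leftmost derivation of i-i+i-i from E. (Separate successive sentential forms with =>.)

E => E+B => B+B => B-V+B => V-V+B => i-V+B => i-i+B => i-i+B-V => i-i+V-V => i-i+i-V => i-i+i-i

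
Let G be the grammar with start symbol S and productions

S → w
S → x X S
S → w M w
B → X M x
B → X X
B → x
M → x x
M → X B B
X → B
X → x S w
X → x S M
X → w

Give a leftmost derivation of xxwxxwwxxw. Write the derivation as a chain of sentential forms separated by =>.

S => xXS   [S → x X S]
xXS => xxSMS   [X → x S M]
xxSMS => xxwMwMS   [S → w M w]
xxwMwMS => xxwxxwMS   [M → x x]
xxwxxwMS => xxwxxwXBBS   [M → X B B]
xxwxxwXBBS => xxwxxwwBBS   [X → w]
xxwxxwwBBS => xxwxxwwxBS   [B → x]
xxwxxwwxBS => xxwxxwwxxS   [B → x]
xxwxxwwxxS => xxwxxwwxxw   [S → w]

S => xXS => xxSMS => xxwMwMS => xxwxxwMS => xxwxxwXBBS => xxwxxwwBBS => xxwxxwwxBS => xxwxxwwxxS => xxwxxwwxxw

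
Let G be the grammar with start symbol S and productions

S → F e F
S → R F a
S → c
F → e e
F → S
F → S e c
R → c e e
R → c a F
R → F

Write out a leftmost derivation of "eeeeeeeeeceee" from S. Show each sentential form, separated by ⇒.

S ⇒ FeF ⇒ SeF ⇒ FeFeF ⇒ eeeFeF ⇒ eeeSeceF ⇒ eeeFeFeceF ⇒ eeeeeeFeceF ⇒ eeeeeeeeeceF ⇒ eeeeeeeeeceee

S ⇒ FeF   [S → F e F]
FeF ⇒ SeF   [F → S]
SeF ⇒ FeFeF   [S → F e F]
FeFeF ⇒ eeeFeF   [F → e e]
eeeFeF ⇒ eeeSeceF   [F → S e c]
eeeSeceF ⇒ eeeFeFeceF   [S → F e F]
eeeFeFeceF ⇒ eeeeeeFeceF   [F → e e]
eeeeeeFeceF ⇒ eeeeeeeeeceF   [F → e e]
eeeeeeeeeceF ⇒ eeeeeeeeeceee   [F → e e]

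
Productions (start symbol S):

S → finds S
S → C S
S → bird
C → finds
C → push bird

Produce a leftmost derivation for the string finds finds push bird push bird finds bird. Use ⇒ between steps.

S ⇒ finds S   [S → finds S]
finds S ⇒ finds C S   [S → C S]
finds C S ⇒ finds finds S   [C → finds]
finds finds S ⇒ finds finds C S   [S → C S]
finds finds C S ⇒ finds finds push bird S   [C → push bird]
finds finds push bird S ⇒ finds finds push bird C S   [S → C S]
finds finds push bird C S ⇒ finds finds push bird push bird S   [C → push bird]
finds finds push bird push bird S ⇒ finds finds push bird push bird finds S   [S → finds S]
finds finds push bird push bird finds S ⇒ finds finds push bird push bird finds bird   [S → bird]

S ⇒ finds S ⇒ finds C S ⇒ finds finds S ⇒ finds finds C S ⇒ finds finds push bird S ⇒ finds finds push bird C S ⇒ finds finds push bird push bird S ⇒ finds finds push bird push bird finds S ⇒ finds finds push bird push bird finds bird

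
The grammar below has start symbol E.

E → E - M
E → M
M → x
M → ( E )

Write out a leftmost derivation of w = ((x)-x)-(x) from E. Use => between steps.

E => E-M => M-M => (E)-M => (E-M)-M => (M-M)-M => ((E)-M)-M => ((M)-M)-M => ((x)-M)-M => ((x)-x)-M => ((x)-x)-(E) => ((x)-x)-(M) => ((x)-x)-(x)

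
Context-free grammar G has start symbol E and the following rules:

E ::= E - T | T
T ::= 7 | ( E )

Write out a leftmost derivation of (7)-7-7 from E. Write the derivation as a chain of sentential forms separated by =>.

E => E-T   [E ::= E - T]
E-T => E-T-T   [E ::= E - T]
E-T-T => T-T-T   [E ::= T]
T-T-T => (E)-T-T   [T ::= ( E )]
(E)-T-T => (T)-T-T   [E ::= T]
(T)-T-T => (7)-T-T   [T ::= 7]
(7)-T-T => (7)-7-T   [T ::= 7]
(7)-7-T => (7)-7-7   [T ::= 7]

E=>E-T=>E-T-T=>T-T-T=>(E)-T-T=>(T)-T-T=>(7)-T-T=>(7)-7-T=>(7)-7-7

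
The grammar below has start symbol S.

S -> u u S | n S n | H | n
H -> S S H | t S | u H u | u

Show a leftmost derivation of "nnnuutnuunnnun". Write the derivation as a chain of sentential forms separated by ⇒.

S ⇒ nSn   [S -> n S n]
nSn ⇒ nHn   [S -> H]
nHn ⇒ nSSHn   [H -> S S H]
nSSHn ⇒ nnSHn   [S -> n]
nnSHn ⇒ nnnSnHn   [S -> n S n]
nnnSnHn ⇒ nnnuuSnHn   [S -> u u S]
nnnuuSnHn ⇒ nnnuuHnHn   [S -> H]
nnnuuHnHn ⇒ nnnuutSnHn   [H -> t S]
nnnuutSnHn ⇒ nnnuutnSnnHn   [S -> n S n]
nnnuutnSnnHn ⇒ nnnuutnuuSnnHn   [S -> u u S]
nnnuutnuuSnnHn ⇒ nnnuutnuunnnHn   [S -> n]
nnnuutnuunnnHn ⇒ nnnuutnuunnnun   [H -> u]

S ⇒ nSn ⇒ nHn ⇒ nSSHn ⇒ nnSHn ⇒ nnnSnHn ⇒ nnnuuSnHn ⇒ nnnuuHnHn ⇒ nnnuutSnHn ⇒ nnnuutnSnnHn ⇒ nnnuutnuuSnnHn ⇒ nnnuutnuunnnHn ⇒ nnnuutnuunnnun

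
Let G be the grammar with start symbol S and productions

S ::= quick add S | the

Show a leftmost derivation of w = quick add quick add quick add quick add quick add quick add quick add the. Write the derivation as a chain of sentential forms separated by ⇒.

S ⇒ quick add S ⇒ quick add quick add S ⇒ quick add quick add quick add S ⇒ quick add quick add quick add quick add S ⇒ quick add quick add quick add quick add quick add S ⇒ quick add quick add quick add quick add quick add quick add S ⇒ quick add quick add quick add quick add quick add quick add quick add S ⇒ quick add quick add quick add quick add quick add quick add quick add the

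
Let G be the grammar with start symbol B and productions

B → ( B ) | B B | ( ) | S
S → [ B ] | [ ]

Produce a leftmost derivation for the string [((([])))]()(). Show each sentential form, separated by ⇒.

B ⇒ BB   [B → B B]
BB ⇒ BBB   [B → B B]
BBB ⇒ SBB   [B → S]
SBB ⇒ [B]BB   [S → [ B ]]
[B]BB ⇒ [(B)]BB   [B → ( B )]
[(B)]BB ⇒ [((B))]BB   [B → ( B )]
[((B))]BB ⇒ [(((B)))]BB   [B → ( B )]
[(((B)))]BB ⇒ [(((S)))]BB   [B → S]
[(((S)))]BB ⇒ [((([])))]BB   [S → [ ]]
[((([])))]BB ⇒ [((([])))]()B   [B → ( )]
[((([])))]()B ⇒ [((([])))]()()   [B → ( )]

B ⇒ BB ⇒ BBB ⇒ SBB ⇒ [B]BB ⇒ [(B)]BB ⇒ [((B))]BB ⇒ [(((B)))]BB ⇒ [(((S)))]BB ⇒ [((([])))]BB ⇒ [((([])))]()B ⇒ [((([])))]()()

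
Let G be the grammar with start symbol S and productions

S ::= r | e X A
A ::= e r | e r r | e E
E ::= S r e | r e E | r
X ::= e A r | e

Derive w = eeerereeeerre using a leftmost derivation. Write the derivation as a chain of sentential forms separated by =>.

S => eXA => eeA => eeeE => eeereE => eeerereE => eeerereSre => eeerereeXAre => eeerereeeAre => eeerereeeerre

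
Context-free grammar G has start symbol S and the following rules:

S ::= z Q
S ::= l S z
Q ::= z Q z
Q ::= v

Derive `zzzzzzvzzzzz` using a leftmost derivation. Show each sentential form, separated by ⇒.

S ⇒ zQ   [S ::= z Q]
zQ ⇒ zzQz   [Q ::= z Q z]
zzQz ⇒ zzzQzz   [Q ::= z Q z]
zzzQzz ⇒ zzzzQzzz   [Q ::= z Q z]
zzzzQzzz ⇒ zzzzzQzzzz   [Q ::= z Q z]
zzzzzQzzzz ⇒ zzzzzzQzzzzz   [Q ::= z Q z]
zzzzzzQzzzzz ⇒ zzzzzzvzzzzz   [Q ::= v]

S ⇒ zQ ⇒ zzQz ⇒ zzzQzz ⇒ zzzzQzzz ⇒ zzzzzQzzzz ⇒ zzzzzzQzzzzz ⇒ zzzzzzvzzzzz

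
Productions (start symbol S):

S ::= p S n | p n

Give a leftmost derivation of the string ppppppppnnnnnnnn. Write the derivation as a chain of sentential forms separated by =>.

S => pSn => ppSnn => pppSnnn => ppppSnnnn => pppppSnnnnn => ppppppSnnnnnn => pppppppSnnnnnnn => ppppppppnnnnnnnn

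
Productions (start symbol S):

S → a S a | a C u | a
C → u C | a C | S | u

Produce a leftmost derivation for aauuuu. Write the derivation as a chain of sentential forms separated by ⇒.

S⇒aCu⇒aSu⇒aaCuu⇒aauCuu⇒aauuuu

S ⇒ aCu   [S → a C u]
aCu ⇒ aSu   [C → S]
aSu ⇒ aaCuu   [S → a C u]
aaCuu ⇒ aauCuu   [C → u C]
aauCuu ⇒ aauuuu   [C → u]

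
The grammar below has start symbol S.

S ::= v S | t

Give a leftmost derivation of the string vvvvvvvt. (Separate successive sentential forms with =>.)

S=>vS=>vvS=>vvvS=>vvvvS=>vvvvvS=>vvvvvvS=>vvvvvvvS=>vvvvvvvt

S => vS   [S ::= v S]
vS => vvS   [S ::= v S]
vvS => vvvS   [S ::= v S]
vvvS => vvvvS   [S ::= v S]
vvvvS => vvvvvS   [S ::= v S]
vvvvvS => vvvvvvS   [S ::= v S]
vvvvvvS => vvvvvvvS   [S ::= v S]
vvvvvvvS => vvvvvvvt   [S ::= t]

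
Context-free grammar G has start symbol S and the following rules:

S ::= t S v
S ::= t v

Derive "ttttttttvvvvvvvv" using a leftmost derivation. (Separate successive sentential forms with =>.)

S => tSv => ttSvv => tttSvvv => ttttSvvvv => tttttSvvvvv => ttttttSvvvvvv => tttttttSvvvvvvv => ttttttttvvvvvvvv

S => tSv   [S ::= t S v]
tSv => ttSvv   [S ::= t S v]
ttSvv => tttSvvv   [S ::= t S v]
tttSvvv => ttttSvvvv   [S ::= t S v]
ttttSvvvv => tttttSvvvvv   [S ::= t S v]
tttttSvvvvv => ttttttSvvvvvv   [S ::= t S v]
ttttttSvvvvvv => tttttttSvvvvvvv   [S ::= t S v]
tttttttSvvvvvvv => ttttttttvvvvvvvv   [S ::= t v]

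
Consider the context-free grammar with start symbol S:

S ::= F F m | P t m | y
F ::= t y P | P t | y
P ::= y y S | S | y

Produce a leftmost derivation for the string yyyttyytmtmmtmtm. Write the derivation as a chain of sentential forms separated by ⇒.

S⇒Ptm⇒yyStm⇒yyPtmtm⇒yyStmtm⇒yyFFmtmtm⇒yyPtFmtmtm⇒yyytFmtmtm⇒yyyttyPmtmtm⇒yyyttySmtmtm⇒yyyttyPtmmtmtm⇒yyyttyStmmtmtm⇒yyyttyPtmtmmtmtm⇒yyyttyytmtmmtmtm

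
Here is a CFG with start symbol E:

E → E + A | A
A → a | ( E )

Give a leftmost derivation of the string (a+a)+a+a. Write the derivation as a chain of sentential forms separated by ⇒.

E ⇒ E+A   [E → E + A]
E+A ⇒ E+A+A   [E → E + A]
E+A+A ⇒ A+A+A   [E → A]
A+A+A ⇒ (E)+A+A   [A → ( E )]
(E)+A+A ⇒ (E+A)+A+A   [E → E + A]
(E+A)+A+A ⇒ (A+A)+A+A   [E → A]
(A+A)+A+A ⇒ (a+A)+A+A   [A → a]
(a+A)+A+A ⇒ (a+a)+A+A   [A → a]
(a+a)+A+A ⇒ (a+a)+a+A   [A → a]
(a+a)+a+A ⇒ (a+a)+a+a   [A → a]

E⇒E+A⇒E+A+A⇒A+A+A⇒(E)+A+A⇒(E+A)+A+A⇒(A+A)+A+A⇒(a+A)+A+A⇒(a+a)+A+A⇒(a+a)+a+A⇒(a+a)+a+a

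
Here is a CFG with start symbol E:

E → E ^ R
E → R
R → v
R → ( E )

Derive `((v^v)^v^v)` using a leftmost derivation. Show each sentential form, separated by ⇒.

E ⇒ R   [E → R]
R ⇒ (E)   [R → ( E )]
(E) ⇒ (E^R)   [E → E ^ R]
(E^R) ⇒ (E^R^R)   [E → E ^ R]
(E^R^R) ⇒ (R^R^R)   [E → R]
(R^R^R) ⇒ ((E)^R^R)   [R → ( E )]
((E)^R^R) ⇒ ((E^R)^R^R)   [E → E ^ R]
((E^R)^R^R) ⇒ ((R^R)^R^R)   [E → R]
((R^R)^R^R) ⇒ ((v^R)^R^R)   [R → v]
((v^R)^R^R) ⇒ ((v^v)^R^R)   [R → v]
((v^v)^R^R) ⇒ ((v^v)^v^R)   [R → v]
((v^v)^v^R) ⇒ ((v^v)^v^v)   [R → v]

E⇒R⇒(E)⇒(E^R)⇒(E^R^R)⇒(R^R^R)⇒((E)^R^R)⇒((E^R)^R^R)⇒((R^R)^R^R)⇒((v^R)^R^R)⇒((v^v)^R^R)⇒((v^v)^v^R)⇒((v^v)^v^v)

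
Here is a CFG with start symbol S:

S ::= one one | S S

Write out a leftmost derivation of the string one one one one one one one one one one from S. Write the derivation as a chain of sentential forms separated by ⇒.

S ⇒ S S ⇒ S S S ⇒ S S S S ⇒ S S S S S ⇒ one one S S S S ⇒ one one one one S S S ⇒ one one one one one one S S ⇒ one one one one one one one one S ⇒ one one one one one one one one one one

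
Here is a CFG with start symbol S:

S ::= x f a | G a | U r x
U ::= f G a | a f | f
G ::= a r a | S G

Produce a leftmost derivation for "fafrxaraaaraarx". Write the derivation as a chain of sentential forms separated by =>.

S => Urx => fGarx => fSGarx => fGaGarx => fSGaGarx => fUrxGaGarx => fafrxGaGarx => fafrxaraaGarx => fafrxaraaaraarx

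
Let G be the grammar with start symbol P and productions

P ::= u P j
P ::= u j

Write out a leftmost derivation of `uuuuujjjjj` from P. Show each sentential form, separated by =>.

P => uPj   [P ::= u P j]
uPj => uuPjj   [P ::= u P j]
uuPjj => uuuPjjj   [P ::= u P j]
uuuPjjj => uuuuPjjjj   [P ::= u P j]
uuuuPjjjj => uuuuujjjjj   [P ::= u j]

P=>uPj=>uuPjj=>uuuPjjj=>uuuuPjjjj=>uuuuujjjjj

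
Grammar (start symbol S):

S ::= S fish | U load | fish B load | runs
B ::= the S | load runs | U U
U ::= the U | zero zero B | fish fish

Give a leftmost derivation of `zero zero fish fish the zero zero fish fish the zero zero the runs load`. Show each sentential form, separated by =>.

S => U load => zero zero B load => zero zero U U load => zero zero fish fish U load => zero zero fish fish the U load => zero zero fish fish the zero zero B load => zero zero fish fish the zero zero U U load => zero zero fish fish the zero zero fish fish U load => zero zero fish fish the zero zero fish fish the U load => zero zero fish fish the zero zero fish fish the zero zero B load => zero zero fish fish the zero zero fish fish the zero zero the S load => zero zero fish fish the zero zero fish fish the zero zero the runs load

S => U load   [S ::= U load]
U load => zero zero B load   [U ::= zero zero B]
zero zero B load => zero zero U U load   [B ::= U U]
zero zero U U load => zero zero fish fish U load   [U ::= fish fish]
zero zero fish fish U load => zero zero fish fish the U load   [U ::= the U]
zero zero fish fish the U load => zero zero fish fish the zero zero B load   [U ::= zero zero B]
zero zero fish fish the zero zero B load => zero zero fish fish the zero zero U U load   [B ::= U U]
zero zero fish fish the zero zero U U load => zero zero fish fish the zero zero fish fish U load   [U ::= fish fish]
zero zero fish fish the zero zero fish fish U load => zero zero fish fish the zero zero fish fish the U load   [U ::= the U]
zero zero fish fish the zero zero fish fish the U load => zero zero fish fish the zero zero fish fish the zero zero B load   [U ::= zero zero B]
zero zero fish fish the zero zero fish fish the zero zero B load => zero zero fish fish the zero zero fish fish the zero zero the S load   [B ::= the S]
zero zero fish fish the zero zero fish fish the zero zero the S load => zero zero fish fish the zero zero fish fish the zero zero the runs load   [S ::= runs]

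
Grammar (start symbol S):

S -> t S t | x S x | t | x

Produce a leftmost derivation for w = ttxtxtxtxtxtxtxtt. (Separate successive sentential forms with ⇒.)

S ⇒ tSt ⇒ ttStt ⇒ ttxSxtt ⇒ ttxtStxtt ⇒ ttxtxSxtxtt ⇒ ttxtxtStxtxtt ⇒ ttxtxtxSxtxtxtt ⇒ ttxtxtxtStxtxtxtt ⇒ ttxtxtxtxtxtxtxtt

S ⇒ tSt   [S -> t S t]
tSt ⇒ ttStt   [S -> t S t]
ttStt ⇒ ttxSxtt   [S -> x S x]
ttxSxtt ⇒ ttxtStxtt   [S -> t S t]
ttxtStxtt ⇒ ttxtxSxtxtt   [S -> x S x]
ttxtxSxtxtt ⇒ ttxtxtStxtxtt   [S -> t S t]
ttxtxtStxtxtt ⇒ ttxtxtxSxtxtxtt   [S -> x S x]
ttxtxtxSxtxtxtt ⇒ ttxtxtxtStxtxtxtt   [S -> t S t]
ttxtxtxtStxtxtxtt ⇒ ttxtxtxtxtxtxtxtt   [S -> x]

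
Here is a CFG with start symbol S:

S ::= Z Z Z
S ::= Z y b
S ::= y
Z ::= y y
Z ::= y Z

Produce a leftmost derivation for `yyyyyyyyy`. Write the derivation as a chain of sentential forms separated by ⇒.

S ⇒ ZZZ ⇒ yZZZ ⇒ yyyZZ ⇒ yyyyZZ ⇒ yyyyyZZ ⇒ yyyyyyyZ ⇒ yyyyyyyyy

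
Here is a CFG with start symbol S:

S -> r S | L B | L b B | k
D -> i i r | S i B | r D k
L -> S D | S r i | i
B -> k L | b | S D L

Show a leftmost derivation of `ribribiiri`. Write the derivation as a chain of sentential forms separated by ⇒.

S ⇒ rS ⇒ rLbB ⇒ ribB ⇒ ribSDL ⇒ ribrSDL ⇒ ribrLBDL ⇒ ribriBDL ⇒ ribribDL ⇒ ribribiirL ⇒ ribribiiri

S ⇒ rS   [S -> r S]
rS ⇒ rLbB   [S -> L b B]
rLbB ⇒ ribB   [L -> i]
ribB ⇒ ribSDL   [B -> S D L]
ribSDL ⇒ ribrSDL   [S -> r S]
ribrSDL ⇒ ribrLBDL   [S -> L B]
ribrLBDL ⇒ ribriBDL   [L -> i]
ribriBDL ⇒ ribribDL   [B -> b]
ribribDL ⇒ ribribiirL   [D -> i i r]
ribribiirL ⇒ ribribiiri   [L -> i]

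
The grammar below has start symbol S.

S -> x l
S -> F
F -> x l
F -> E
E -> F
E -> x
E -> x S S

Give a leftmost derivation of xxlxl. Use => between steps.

S=>F=>E=>xSS=>xxlS=>xxlF=>xxlxl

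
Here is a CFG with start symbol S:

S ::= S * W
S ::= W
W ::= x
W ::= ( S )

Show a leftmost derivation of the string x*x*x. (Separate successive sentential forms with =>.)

S => S*W => S*W*W => W*W*W => x*W*W => x*x*W => x*x*x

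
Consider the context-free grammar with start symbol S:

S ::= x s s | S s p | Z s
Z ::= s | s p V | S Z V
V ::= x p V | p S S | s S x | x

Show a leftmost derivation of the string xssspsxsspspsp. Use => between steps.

S => Ssp => Sspsp => Sspspsp => Zsspspsp => SZVsspspsp => SspZVsspspsp => xssspZVsspspsp => xssspsVsspspsp => xssspsxsspspsp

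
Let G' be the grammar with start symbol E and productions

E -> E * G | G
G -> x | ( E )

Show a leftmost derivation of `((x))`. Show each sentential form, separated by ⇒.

E ⇒ G   [E -> G]
G ⇒ (E)   [G -> ( E )]
(E) ⇒ (G)   [E -> G]
(G) ⇒ ((E))   [G -> ( E )]
((E)) ⇒ ((G))   [E -> G]
((G)) ⇒ ((x))   [G -> x]

E ⇒ G ⇒ (E) ⇒ (G) ⇒ ((E)) ⇒ ((G)) ⇒ ((x))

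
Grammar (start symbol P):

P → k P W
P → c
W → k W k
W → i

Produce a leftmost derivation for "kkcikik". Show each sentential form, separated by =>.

P => kPW   [P → k P W]
kPW => kkPWW   [P → k P W]
kkPWW => kkcWW   [P → c]
kkcWW => kkciW   [W → i]
kkciW => kkcikWk   [W → k W k]
kkcikWk => kkcikik   [W → i]

P=>kPW=>kkPWW=>kkcWW=>kkciW=>kkcikWk=>kkcikik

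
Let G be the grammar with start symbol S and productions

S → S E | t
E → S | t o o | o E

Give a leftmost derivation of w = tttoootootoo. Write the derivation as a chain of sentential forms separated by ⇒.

S⇒SE⇒SEE⇒SEEE⇒tEEE⇒tSEE⇒tSEEE⇒ttEEE⇒tttooEE⇒tttoooEE⇒tttoootooE⇒tttoootootoo

S ⇒ SE   [S → S E]
SE ⇒ SEE   [S → S E]
SEE ⇒ SEEE   [S → S E]
SEEE ⇒ tEEE   [S → t]
tEEE ⇒ tSEE   [E → S]
tSEE ⇒ tSEEE   [S → S E]
tSEEE ⇒ ttEEE   [S → t]
ttEEE ⇒ tttooEE   [E → t o o]
tttooEE ⇒ tttoooEE   [E → o E]
tttoooEE ⇒ tttoootooE   [E → t o o]
tttoootooE ⇒ tttoootootoo   [E → t o o]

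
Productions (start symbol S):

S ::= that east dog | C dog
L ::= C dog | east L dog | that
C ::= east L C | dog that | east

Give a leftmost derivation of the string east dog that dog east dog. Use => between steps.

S => C dog => east L C dog => east C dog C dog => east dog that dog C dog => east dog that dog east dog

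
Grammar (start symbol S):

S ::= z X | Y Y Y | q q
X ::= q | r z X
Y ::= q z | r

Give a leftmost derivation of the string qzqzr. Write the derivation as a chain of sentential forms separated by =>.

S => YYY => qzYY => qzqzY => qzqzr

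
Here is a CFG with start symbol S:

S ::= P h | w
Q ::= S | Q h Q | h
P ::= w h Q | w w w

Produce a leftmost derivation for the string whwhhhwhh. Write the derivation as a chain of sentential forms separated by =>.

S => Ph => whQh => whSh => whPhh => whwhQhh => whwhQhQhh => whwhhhQhh => whwhhhShh => whwhhhwhh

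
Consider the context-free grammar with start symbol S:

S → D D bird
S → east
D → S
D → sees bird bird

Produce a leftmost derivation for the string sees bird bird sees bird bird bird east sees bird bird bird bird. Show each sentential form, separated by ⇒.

S ⇒ D D bird ⇒ S D bird ⇒ D D bird D bird ⇒ sees bird bird D bird D bird ⇒ sees bird bird sees bird bird bird D bird ⇒ sees bird bird sees bird bird bird S bird ⇒ sees bird bird sees bird bird bird D D bird bird ⇒ sees bird bird sees bird bird bird S D bird bird ⇒ sees bird bird sees bird bird bird east D bird bird ⇒ sees bird bird sees bird bird bird east sees bird bird bird bird

S ⇒ D D bird   [S → D D bird]
D D bird ⇒ S D bird   [D → S]
S D bird ⇒ D D bird D bird   [S → D D bird]
D D bird D bird ⇒ sees bird bird D bird D bird   [D → sees bird bird]
sees bird bird D bird D bird ⇒ sees bird bird sees bird bird bird D bird   [D → sees bird bird]
sees bird bird sees bird bird bird D bird ⇒ sees bird bird sees bird bird bird S bird   [D → S]
sees bird bird sees bird bird bird S bird ⇒ sees bird bird sees bird bird bird D D bird bird   [S → D D bird]
sees bird bird sees bird bird bird D D bird bird ⇒ sees bird bird sees bird bird bird S D bird bird   [D → S]
sees bird bird sees bird bird bird S D bird bird ⇒ sees bird bird sees bird bird bird east D bird bird   [S → east]
sees bird bird sees bird bird bird east D bird bird ⇒ sees bird bird sees bird bird bird east sees bird bird bird bird   [D → sees bird bird]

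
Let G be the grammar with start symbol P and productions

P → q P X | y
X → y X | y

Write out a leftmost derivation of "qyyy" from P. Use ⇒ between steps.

P ⇒ qPX   [P → q P X]
qPX ⇒ qyX   [P → y]
qyX ⇒ qyyX   [X → y X]
qyyX ⇒ qyyy   [X → y]

P⇒qPX⇒qyX⇒qyyX⇒qyyy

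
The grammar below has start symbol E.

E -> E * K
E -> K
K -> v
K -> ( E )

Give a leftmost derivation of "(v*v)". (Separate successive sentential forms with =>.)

E => K => (E) => (E*K) => (K*K) => (v*K) => (v*v)

E => K   [E -> K]
K => (E)   [K -> ( E )]
(E) => (E*K)   [E -> E * K]
(E*K) => (K*K)   [E -> K]
(K*K) => (v*K)   [K -> v]
(v*K) => (v*v)   [K -> v]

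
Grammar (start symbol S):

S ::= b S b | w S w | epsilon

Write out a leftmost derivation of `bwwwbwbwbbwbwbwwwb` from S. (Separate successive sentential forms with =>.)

S => bSb => bwSwb => bwwSwwb => bwwwSwwwb => bwwwbSbwwwb => bwwwbwSwbwwwb => bwwwbwbSbwbwwwb => bwwwbwbwSwbwbwwwb => bwwwbwbwbSbwbwbwwwb => bwwwbwbwbbwbwbwwwb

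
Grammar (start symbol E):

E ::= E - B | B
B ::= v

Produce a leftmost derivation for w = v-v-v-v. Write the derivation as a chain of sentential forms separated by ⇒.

E ⇒ E-B ⇒ E-B-B ⇒ E-B-B-B ⇒ B-B-B-B ⇒ v-B-B-B ⇒ v-v-B-B ⇒ v-v-v-B ⇒ v-v-v-v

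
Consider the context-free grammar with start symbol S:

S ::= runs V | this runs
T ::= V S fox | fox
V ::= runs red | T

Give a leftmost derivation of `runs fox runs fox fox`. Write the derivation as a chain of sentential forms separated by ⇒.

S ⇒ runs V ⇒ runs T ⇒ runs V S fox ⇒ runs T S fox ⇒ runs fox S fox ⇒ runs fox runs V fox ⇒ runs fox runs T fox ⇒ runs fox runs fox fox

S ⇒ runs V   [S ::= runs V]
runs V ⇒ runs T   [V ::= T]
runs T ⇒ runs V S fox   [T ::= V S fox]
runs V S fox ⇒ runs T S fox   [V ::= T]
runs T S fox ⇒ runs fox S fox   [T ::= fox]
runs fox S fox ⇒ runs fox runs V fox   [S ::= runs V]
runs fox runs V fox ⇒ runs fox runs T fox   [V ::= T]
runs fox runs T fox ⇒ runs fox runs fox fox   [T ::= fox]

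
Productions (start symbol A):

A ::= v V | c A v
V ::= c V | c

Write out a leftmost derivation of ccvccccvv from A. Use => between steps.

A => cAv   [A ::= c A v]
cAv => ccAvv   [A ::= c A v]
ccAvv => ccvVvv   [A ::= v V]
ccvVvv => ccvcVvv   [V ::= c V]
ccvcVvv => ccvccVvv   [V ::= c V]
ccvccVvv => ccvcccVvv   [V ::= c V]
ccvcccVvv => ccvccccvv   [V ::= c]

A=>cAv=>ccAvv=>ccvVvv=>ccvcVvv=>ccvccVvv=>ccvcccVvv=>ccvccccvv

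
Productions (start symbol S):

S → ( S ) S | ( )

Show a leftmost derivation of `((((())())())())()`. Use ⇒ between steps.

S⇒(S)S⇒((S)S)S⇒(((S)S)S)S⇒((((S)S)S)S)S⇒((((())S)S)S)S⇒((((())())S)S)S⇒((((())())())S)S⇒((((())())())())S⇒((((())())())())()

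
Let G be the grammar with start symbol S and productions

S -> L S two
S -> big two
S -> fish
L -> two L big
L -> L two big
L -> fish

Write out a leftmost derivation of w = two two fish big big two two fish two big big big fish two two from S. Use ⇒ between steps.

S ⇒ L S two ⇒ two L big S two ⇒ two two L big big S two ⇒ two two fish big big S two ⇒ two two fish big big L S two two ⇒ two two fish big big two L big S two two ⇒ two two fish big big two two L big big S two two ⇒ two two fish big big two two L two big big big S two two ⇒ two two fish big big two two fish two big big big S two two ⇒ two two fish big big two two fish two big big big fish two two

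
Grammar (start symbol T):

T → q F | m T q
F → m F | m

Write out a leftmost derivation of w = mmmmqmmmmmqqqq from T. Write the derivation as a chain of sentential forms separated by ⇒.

T ⇒ mTq ⇒ mmTqq ⇒ mmmTqqq ⇒ mmmmTqqqq ⇒ mmmmqFqqqq ⇒ mmmmqmFqqqq ⇒ mmmmqmmFqqqq ⇒ mmmmqmmmFqqqq ⇒ mmmmqmmmmFqqqq ⇒ mmmmqmmmmmqqqq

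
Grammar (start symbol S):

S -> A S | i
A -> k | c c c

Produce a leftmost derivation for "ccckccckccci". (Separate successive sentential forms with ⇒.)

S ⇒ AS   [S -> A S]
AS ⇒ cccS   [A -> c c c]
cccS ⇒ cccAS   [S -> A S]
cccAS ⇒ ccckS   [A -> k]
ccckS ⇒ ccckAS   [S -> A S]
ccckAS ⇒ ccckcccS   [A -> c c c]
ccckcccS ⇒ ccckcccAS   [S -> A S]
ccckcccAS ⇒ ccckccckS   [A -> k]
ccckccckS ⇒ ccckccckAS   [S -> A S]
ccckccckAS ⇒ ccckccckcccS   [A -> c c c]
ccckccckcccS ⇒ ccckccckccci   [S -> i]

S ⇒ AS ⇒ cccS ⇒ cccAS ⇒ ccckS ⇒ ccckAS ⇒ ccckcccS ⇒ ccckcccAS ⇒ ccckccckS ⇒ ccckccckAS ⇒ ccckccckcccS ⇒ ccckccckccci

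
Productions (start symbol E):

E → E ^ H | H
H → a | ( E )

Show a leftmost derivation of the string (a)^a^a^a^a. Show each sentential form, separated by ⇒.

E ⇒ E^H ⇒ E^H^H ⇒ E^H^H^H ⇒ E^H^H^H^H ⇒ H^H^H^H^H ⇒ (E)^H^H^H^H ⇒ (H)^H^H^H^H ⇒ (a)^H^H^H^H ⇒ (a)^a^H^H^H ⇒ (a)^a^a^H^H ⇒ (a)^a^a^a^H ⇒ (a)^a^a^a^a

E ⇒ E^H   [E → E ^ H]
E^H ⇒ E^H^H   [E → E ^ H]
E^H^H ⇒ E^H^H^H   [E → E ^ H]
E^H^H^H ⇒ E^H^H^H^H   [E → E ^ H]
E^H^H^H^H ⇒ H^H^H^H^H   [E → H]
H^H^H^H^H ⇒ (E)^H^H^H^H   [H → ( E )]
(E)^H^H^H^H ⇒ (H)^H^H^H^H   [E → H]
(H)^H^H^H^H ⇒ (a)^H^H^H^H   [H → a]
(a)^H^H^H^H ⇒ (a)^a^H^H^H   [H → a]
(a)^a^H^H^H ⇒ (a)^a^a^H^H   [H → a]
(a)^a^a^H^H ⇒ (a)^a^a^a^H   [H → a]
(a)^a^a^a^H ⇒ (a)^a^a^a^a   [H → a]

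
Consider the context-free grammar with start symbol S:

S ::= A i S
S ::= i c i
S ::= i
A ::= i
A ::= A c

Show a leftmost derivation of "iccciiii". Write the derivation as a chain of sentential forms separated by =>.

S=>AiS=>AciS=>AcciS=>AccciS=>iccciS=>iccciAiS=>iccciiiS=>iccciiii

S => AiS   [S ::= A i S]
AiS => AciS   [A ::= A c]
AciS => AcciS   [A ::= A c]
AcciS => AccciS   [A ::= A c]
AccciS => iccciS   [A ::= i]
iccciS => iccciAiS   [S ::= A i S]
iccciAiS => iccciiiS   [A ::= i]
iccciiiS => iccciiii   [S ::= i]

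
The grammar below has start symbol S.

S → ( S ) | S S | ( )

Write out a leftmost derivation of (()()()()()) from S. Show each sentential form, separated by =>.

S => (S) => (SS) => (SSS) => (SSSS) => (SSSSS) => (()SSSS) => (()()SSS) => (()()()SS) => (()()()()S) => (()()()()())

S => (S)   [S → ( S )]
(S) => (SS)   [S → S S]
(SS) => (SSS)   [S → S S]
(SSS) => (SSSS)   [S → S S]
(SSSS) => (SSSSS)   [S → S S]
(SSSSS) => (()SSSS)   [S → ( )]
(()SSSS) => (()()SSS)   [S → ( )]
(()()SSS) => (()()()SS)   [S → ( )]
(()()()SS) => (()()()()S)   [S → ( )]
(()()()()S) => (()()()()())   [S → ( )]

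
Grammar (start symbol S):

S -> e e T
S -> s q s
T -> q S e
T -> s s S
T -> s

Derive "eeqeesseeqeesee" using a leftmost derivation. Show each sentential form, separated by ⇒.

S⇒eeT⇒eeqSe⇒eeqeeTe⇒eeqeessSe⇒eeqeesseeTe⇒eeqeesseeqSee⇒eeqeesseeqeeTee⇒eeqeesseeqeesee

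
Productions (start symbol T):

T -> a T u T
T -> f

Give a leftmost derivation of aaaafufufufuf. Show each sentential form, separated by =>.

T => aTuT => aaTuTuT => aaaTuTuTuT => aaaaTuTuTuTuT => aaaafuTuTuTuT => aaaafufuTuTuT => aaaafufufuTuT => aaaafufufufuT => aaaafufufufuf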